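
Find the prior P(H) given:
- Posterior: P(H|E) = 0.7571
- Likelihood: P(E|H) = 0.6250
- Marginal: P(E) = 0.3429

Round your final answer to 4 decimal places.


From Bayes' theorem: P(H|E) = P(E|H) × P(H) / P(E)

Rearranging for P(H):
P(H) = P(H|E) × P(E) / P(E|H)
     = 0.7571 × 0.3429 / 0.6250
     = 0.25960959 / 0.6250
     = 0.4154


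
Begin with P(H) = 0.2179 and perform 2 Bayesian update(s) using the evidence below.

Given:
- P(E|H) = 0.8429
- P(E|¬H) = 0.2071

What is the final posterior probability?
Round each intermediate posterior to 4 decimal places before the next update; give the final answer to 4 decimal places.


Sequential Bayesian updating:

Initial prior: P(H) = 0.2179

Update 1:
  P(E) = 0.8429 × 0.2179 + 0.2071 × 0.7821 = 0.18366791 + 0.16197291 = 0.34564082
  P(H|E) = 0.18366791 / 0.34564082 = 0.5314

Update 2:
  P(E) = 0.8429 × 0.5314 + 0.2071 × 0.4686 = 0.44791706 + 0.09704706 = 0.54496412
  P(H|E) = 0.44791706 / 0.54496412 = 0.8219

Final posterior: 0.8219


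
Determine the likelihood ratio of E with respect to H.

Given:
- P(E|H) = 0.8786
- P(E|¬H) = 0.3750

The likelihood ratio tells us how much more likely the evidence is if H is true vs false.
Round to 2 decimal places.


Likelihood Ratio (LR) = P(E|H) / P(E|¬H)

LR = 0.8786 / 0.3750
   = 2.34

The evidence is 2.34 times more likely if H is true than if H is false.
Because LR exceeds 1, E is evidence for H.


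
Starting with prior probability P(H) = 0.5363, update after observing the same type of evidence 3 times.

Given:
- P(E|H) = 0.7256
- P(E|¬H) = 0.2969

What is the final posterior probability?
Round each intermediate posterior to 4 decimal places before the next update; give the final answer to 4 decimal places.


Sequential Bayesian updating:

Initial prior: P(H) = 0.5363

Update 1:
  P(E) = 0.7256 × 0.5363 + 0.2969 × 0.4637 = 0.38913928 + 0.13767253 = 0.52681181
  P(H|E) = 0.38913928 / 0.52681181 = 0.7387

Update 2:
  P(E) = 0.7256 × 0.7387 + 0.2969 × 0.2613 = 0.53600072 + 0.07757997 = 0.61358069
  P(H|E) = 0.53600072 / 0.61358069 = 0.8736

Update 3:
  P(E) = 0.7256 × 0.8736 + 0.2969 × 0.1264 = 0.63388416 + 0.03752816 = 0.67141232
  P(H|E) = 0.63388416 / 0.67141232 = 0.9441

Final posterior: 0.9441


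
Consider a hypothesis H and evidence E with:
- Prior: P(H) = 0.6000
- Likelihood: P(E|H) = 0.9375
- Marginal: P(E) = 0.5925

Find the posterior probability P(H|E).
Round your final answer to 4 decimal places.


Using Bayes' theorem:

P(H|E) = P(E|H) × P(H) / P(E)
       = 0.9375 × 0.6000 / 0.5925
       = 0.56250000 / 0.5925
       = 0.9494

The evidence strengthens our belief in H.
Prior: 0.6000 → Posterior: 0.9494


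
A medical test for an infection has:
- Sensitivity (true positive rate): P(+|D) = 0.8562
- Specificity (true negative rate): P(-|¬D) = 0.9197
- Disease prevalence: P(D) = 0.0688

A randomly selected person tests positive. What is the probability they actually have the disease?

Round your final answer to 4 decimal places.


Let D = has disease, + = positive test

Given:
- P(D) = 0.0688 (prevalence)
- P(+|D) = 0.8562 (sensitivity)
- P(-|¬D) = 0.9197 (specificity)
- P(+|¬D) = 0.0803 (false positive rate = 1 - specificity)

Step 1: Find P(+)
P(+) = P(+|D)P(D) + P(+|¬D)P(¬D)
     = 0.8562 × 0.0688 + 0.0803 × 0.9312
     = 0.05890656 + 0.07477536
     = 0.13368192

Step 2: Apply Bayes' theorem for P(D|+)
P(D|+) = P(+|D)P(D) / P(+)
       = 0.05890656 / 0.13368192
       = 0.4406


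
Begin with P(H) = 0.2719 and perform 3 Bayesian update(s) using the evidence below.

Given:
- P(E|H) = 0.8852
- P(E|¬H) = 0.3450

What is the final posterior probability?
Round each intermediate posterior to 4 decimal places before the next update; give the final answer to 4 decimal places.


Sequential Bayesian updating:

Initial prior: P(H) = 0.2719

Update 1:
  P(E) = 0.8852 × 0.2719 + 0.3450 × 0.7281 = 0.24068588 + 0.25119450 = 0.49188038
  P(H|E) = 0.24068588 / 0.49188038 = 0.4893

Update 2:
  P(E) = 0.8852 × 0.4893 + 0.3450 × 0.5107 = 0.43312836 + 0.17619150 = 0.60931986
  P(H|E) = 0.43312836 / 0.60931986 = 0.7108

Update 3:
  P(E) = 0.8852 × 0.7108 + 0.3450 × 0.2892 = 0.62920016 + 0.09977400 = 0.72897416
  P(H|E) = 0.62920016 / 0.72897416 = 0.8631

Final posterior: 0.8631


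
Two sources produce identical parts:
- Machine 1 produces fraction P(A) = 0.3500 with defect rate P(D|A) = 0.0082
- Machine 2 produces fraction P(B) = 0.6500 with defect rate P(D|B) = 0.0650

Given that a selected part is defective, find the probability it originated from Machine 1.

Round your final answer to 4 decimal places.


Let A = from Machine 1, D = defective

Given:
- P(A) = 0.3500, P(B) = 0.6500
- P(D|A) = 0.0082, P(D|B) = 0.0650

Step 1: Find P(D)
P(D) = P(D|A)P(A) + P(D|B)P(B)
     = 0.0082 × 0.3500 + 0.0650 × 0.6500
     = 0.00287000 + 0.04225000
     = 0.04512000

Step 2: Apply Bayes' theorem
P(A|D) = P(D|A)P(A) / P(D)
       = 0.00287000 / 0.04512000
       = 0.0636


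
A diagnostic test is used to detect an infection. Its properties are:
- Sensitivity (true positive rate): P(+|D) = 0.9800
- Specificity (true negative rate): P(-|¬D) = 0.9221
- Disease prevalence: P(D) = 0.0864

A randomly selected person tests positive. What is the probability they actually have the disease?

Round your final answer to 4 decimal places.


Let D = has disease, + = positive test

Given:
- P(D) = 0.0864 (prevalence)
- P(+|D) = 0.9800 (sensitivity)
- P(-|¬D) = 0.9221 (specificity)
- P(+|¬D) = 0.0779 (false positive rate = 1 - specificity)

Step 1: Find P(+)
P(+) = P(+|D)P(D) + P(+|¬D)P(¬D)
     = 0.9800 × 0.0864 + 0.0779 × 0.9136
     = 0.08467200 + 0.07116944
     = 0.15584144

Step 2: Apply Bayes' theorem for P(D|+)
P(D|+) = P(+|D)P(D) / P(+)
       = 0.08467200 / 0.15584144
       = 0.5433


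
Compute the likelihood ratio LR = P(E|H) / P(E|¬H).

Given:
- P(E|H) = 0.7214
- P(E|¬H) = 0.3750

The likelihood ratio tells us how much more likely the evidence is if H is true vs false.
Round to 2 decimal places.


Likelihood Ratio (LR) = P(E|H) / P(E|¬H)

LR = 0.7214 / 0.3750
   = 1.92

The evidence is 1.92 times more likely if H is true than if H is false.
Since LR > 1, the evidence supports H over ¬H.


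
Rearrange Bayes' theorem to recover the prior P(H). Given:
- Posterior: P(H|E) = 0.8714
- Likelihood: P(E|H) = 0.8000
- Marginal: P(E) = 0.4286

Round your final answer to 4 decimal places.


From Bayes' theorem: P(H|E) = P(E|H) × P(H) / P(E)

Rearranging for P(H):
P(H) = P(H|E) × P(E) / P(E|H)
     = 0.8714 × 0.4286 / 0.8000
     = 0.37348204 / 0.8000
     = 0.4669


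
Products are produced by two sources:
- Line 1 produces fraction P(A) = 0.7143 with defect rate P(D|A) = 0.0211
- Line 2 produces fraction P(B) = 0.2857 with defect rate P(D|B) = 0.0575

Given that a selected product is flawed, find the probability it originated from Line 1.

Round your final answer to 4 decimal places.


Let A = from Line 1, D = flawed

Given:
- P(A) = 0.7143, P(B) = 0.2857
- P(D|A) = 0.0211, P(D|B) = 0.0575

Step 1: Find P(D)
P(D) = P(D|A)P(A) + P(D|B)P(B)
     = 0.0211 × 0.7143 + 0.0575 × 0.2857
     = 0.01507173 + 0.01642775
     = 0.03149948

Step 2: Apply Bayes' theorem
P(A|D) = P(D|A)P(A) / P(D)
       = 0.01507173 / 0.03149948
       = 0.4785


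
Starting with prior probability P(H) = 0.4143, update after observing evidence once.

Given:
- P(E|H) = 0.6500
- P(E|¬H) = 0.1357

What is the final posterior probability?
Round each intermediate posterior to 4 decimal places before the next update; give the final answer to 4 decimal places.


Sequential Bayesian updating:

Initial prior: P(H) = 0.4143

Update 1:
  P(E) = 0.6500 × 0.4143 + 0.1357 × 0.5857 = 0.26929500 + 0.07947949 = 0.34877449
  P(H|E) = 0.26929500 / 0.34877449 = 0.7721

Final posterior: 0.7721


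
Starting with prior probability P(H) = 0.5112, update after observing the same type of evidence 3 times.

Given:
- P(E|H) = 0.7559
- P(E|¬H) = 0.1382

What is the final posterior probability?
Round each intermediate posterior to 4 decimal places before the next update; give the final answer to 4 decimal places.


Sequential Bayesian updating:

Initial prior: P(H) = 0.5112

Update 1:
  P(E) = 0.7559 × 0.5112 + 0.1382 × 0.4888 = 0.38641608 + 0.06755216 = 0.45396824
  P(H|E) = 0.38641608 / 0.45396824 = 0.8512

Update 2:
  P(E) = 0.7559 × 0.8512 + 0.1382 × 0.1488 = 0.64342208 + 0.02056416 = 0.66398624
  P(H|E) = 0.64342208 / 0.66398624 = 0.9690

Update 3:
  P(E) = 0.7559 × 0.9690 + 0.1382 × 0.0310 = 0.73246710 + 0.00428420 = 0.73675130
  P(H|E) = 0.73246710 / 0.73675130 = 0.9942

Final posterior: 0.9942


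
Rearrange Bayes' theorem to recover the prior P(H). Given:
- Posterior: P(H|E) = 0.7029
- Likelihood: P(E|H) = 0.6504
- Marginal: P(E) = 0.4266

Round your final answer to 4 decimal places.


From Bayes' theorem: P(H|E) = P(E|H) × P(H) / P(E)

Rearranging for P(H):
P(H) = P(H|E) × P(E) / P(E|H)
     = 0.7029 × 0.4266 / 0.6504
     = 0.29985714 / 0.6504
     = 0.4610


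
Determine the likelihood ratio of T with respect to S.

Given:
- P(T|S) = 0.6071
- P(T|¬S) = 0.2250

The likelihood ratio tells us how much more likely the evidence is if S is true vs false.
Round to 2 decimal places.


Likelihood Ratio (LR) = P(T|S) / P(T|¬S)

LR = 0.6071 / 0.2250
   = 2.70

The evidence is 2.70 times more likely if S is true than if S is false.
Because LR exceeds 1, T is evidence for S.


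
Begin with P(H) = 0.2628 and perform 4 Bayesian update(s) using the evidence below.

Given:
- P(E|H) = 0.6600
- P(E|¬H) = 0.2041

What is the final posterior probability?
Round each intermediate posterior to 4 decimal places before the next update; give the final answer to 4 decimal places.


Sequential Bayesian updating:

Initial prior: P(H) = 0.2628

Update 1:
  P(E) = 0.6600 × 0.2628 + 0.2041 × 0.7372 = 0.17344800 + 0.15046252 = 0.32391052
  P(H|E) = 0.17344800 / 0.32391052 = 0.5355

Update 2:
  P(E) = 0.6600 × 0.5355 + 0.2041 × 0.4645 = 0.35343000 + 0.09480445 = 0.44823445
  P(H|E) = 0.35343000 / 0.44823445 = 0.7885

Update 3:
  P(E) = 0.6600 × 0.7885 + 0.2041 × 0.2115 = 0.52041000 + 0.04316715 = 0.56357715
  P(H|E) = 0.52041000 / 0.56357715 = 0.9234

Update 4:
  P(E) = 0.6600 × 0.9234 + 0.2041 × 0.0766 = 0.60944400 + 0.01563406 = 0.62507806
  P(H|E) = 0.60944400 / 0.62507806 = 0.9750

Final posterior: 0.9750


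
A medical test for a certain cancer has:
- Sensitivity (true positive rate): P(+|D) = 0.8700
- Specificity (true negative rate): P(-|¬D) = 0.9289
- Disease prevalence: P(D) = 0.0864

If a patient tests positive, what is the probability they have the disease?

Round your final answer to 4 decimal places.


Let D = has disease, + = positive test

Given:
- P(D) = 0.0864 (prevalence)
- P(+|D) = 0.8700 (sensitivity)
- P(-|¬D) = 0.9289 (specificity)
- P(+|¬D) = 0.0711 (false positive rate = 1 - specificity)

Step 1: Find P(+)
P(+) = P(+|D)P(D) + P(+|¬D)P(¬D)
     = 0.8700 × 0.0864 + 0.0711 × 0.9136
     = 0.07516800 + 0.06495696
     = 0.14012496

Step 2: Apply Bayes' theorem for P(D|+)
P(D|+) = P(+|D)P(D) / P(+)
       = 0.07516800 / 0.14012496
       = 0.5364


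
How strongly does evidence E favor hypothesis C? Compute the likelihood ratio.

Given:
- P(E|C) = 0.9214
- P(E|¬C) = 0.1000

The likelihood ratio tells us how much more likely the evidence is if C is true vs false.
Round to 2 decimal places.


Likelihood Ratio (LR) = P(E|C) / P(E|¬C)

LR = 0.9214 / 0.1000
   = 9.21

The evidence is 9.21 times more likely if C is true than if C is false.
Because LR exceeds 1, E is evidence for C.


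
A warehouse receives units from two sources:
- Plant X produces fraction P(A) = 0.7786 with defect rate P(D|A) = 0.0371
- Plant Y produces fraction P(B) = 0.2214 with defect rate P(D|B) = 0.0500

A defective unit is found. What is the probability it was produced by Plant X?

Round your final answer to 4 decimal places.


Let A = from Plant X, D = defective

Given:
- P(A) = 0.7786, P(B) = 0.2214
- P(D|A) = 0.0371, P(D|B) = 0.0500

Step 1: Find P(D)
P(D) = P(D|A)P(A) + P(D|B)P(B)
     = 0.0371 × 0.7786 + 0.0500 × 0.2214
     = 0.02888606 + 0.01107000
     = 0.03995606

Step 2: Apply Bayes' theorem
P(A|D) = P(D|A)P(A) / P(D)
       = 0.02888606 / 0.03995606
       = 0.7229


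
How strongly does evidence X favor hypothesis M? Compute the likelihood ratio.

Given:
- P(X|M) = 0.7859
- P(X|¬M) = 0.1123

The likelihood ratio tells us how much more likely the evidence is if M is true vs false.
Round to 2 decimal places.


Likelihood Ratio (LR) = P(X|M) / P(X|¬M)

LR = 0.7859 / 0.1123
   = 7.00

The evidence is 7.00 times more likely if M is true than if M is false.
Because LR exceeds 1, X is evidence for M.


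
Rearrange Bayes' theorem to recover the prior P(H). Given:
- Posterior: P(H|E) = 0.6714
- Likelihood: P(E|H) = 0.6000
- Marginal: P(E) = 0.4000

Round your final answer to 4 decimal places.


From Bayes' theorem: P(H|E) = P(E|H) × P(H) / P(E)

Rearranging for P(H):
P(H) = P(H|E) × P(E) / P(E|H)
     = 0.6714 × 0.4000 / 0.6000
     = 0.26856000 / 0.6000
     = 0.4476


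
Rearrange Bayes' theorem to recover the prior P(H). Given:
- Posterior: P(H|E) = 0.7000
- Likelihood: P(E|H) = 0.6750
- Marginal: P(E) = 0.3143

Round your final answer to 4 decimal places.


From Bayes' theorem: P(H|E) = P(E|H) × P(H) / P(E)

Rearranging for P(H):
P(H) = P(H|E) × P(E) / P(E|H)
     = 0.7000 × 0.3143 / 0.6750
     = 0.22001000 / 0.6750
     = 0.3259


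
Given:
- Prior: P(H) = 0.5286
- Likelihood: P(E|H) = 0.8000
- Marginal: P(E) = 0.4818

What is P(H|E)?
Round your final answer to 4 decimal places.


Using Bayes' theorem:

P(H|E) = P(E|H) × P(H) / P(E)
       = 0.8000 × 0.5286 / 0.4818
       = 0.42288000 / 0.4818
       = 0.8777

The evidence strengthens our belief in H.
Prior: 0.5286 → Posterior: 0.8777


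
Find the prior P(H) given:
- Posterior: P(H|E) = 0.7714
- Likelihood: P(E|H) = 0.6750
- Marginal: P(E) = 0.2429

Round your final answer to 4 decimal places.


From Bayes' theorem: P(H|E) = P(E|H) × P(H) / P(E)

Rearranging for P(H):
P(H) = P(H|E) × P(E) / P(E|H)
     = 0.7714 × 0.2429 / 0.6750
     = 0.18737306 / 0.6750
     = 0.2776


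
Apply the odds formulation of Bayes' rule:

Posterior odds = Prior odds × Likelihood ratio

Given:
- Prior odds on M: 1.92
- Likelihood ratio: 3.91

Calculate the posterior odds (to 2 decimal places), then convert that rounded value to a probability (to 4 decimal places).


Step 1: Calculate posterior odds
Posterior odds = Prior odds × LR
               = 1.92 × 3.91
               = 7.51

Step 2: Convert to probability
P(M|E) = Posterior odds / (1 + Posterior odds)
       = 7.51 / (1 + 7.51)
       = 7.51 / 8.51
       = 0.8825

The evidence increased P(M) from 0.6575 to 0.8825.


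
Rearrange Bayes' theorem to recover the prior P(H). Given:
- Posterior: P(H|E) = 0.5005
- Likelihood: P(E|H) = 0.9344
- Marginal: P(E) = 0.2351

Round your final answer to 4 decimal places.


From Bayes' theorem: P(H|E) = P(E|H) × P(H) / P(E)

Rearranging for P(H):
P(H) = P(H|E) × P(E) / P(E|H)
     = 0.5005 × 0.2351 / 0.9344
     = 0.11766755 / 0.9344
     = 0.1259


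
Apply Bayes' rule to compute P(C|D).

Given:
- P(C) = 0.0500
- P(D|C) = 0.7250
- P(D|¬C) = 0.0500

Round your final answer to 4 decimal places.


Bayes' theorem: P(C|D) = P(D|C) × P(C) / P(D)

Step 1: Calculate P(D) using law of total probability
P(D) = P(D|C)P(C) + P(D|¬C)P(¬C)
     = 0.7250 × 0.0500 + 0.0500 × 0.9500
     = 0.03625000 + 0.04750000
     = 0.08375000

Step 2: Apply Bayes' theorem
P(C|D) = P(D|C) × P(C) / P(D)
       = 0.03625000 / 0.08375000
       = 0.4328


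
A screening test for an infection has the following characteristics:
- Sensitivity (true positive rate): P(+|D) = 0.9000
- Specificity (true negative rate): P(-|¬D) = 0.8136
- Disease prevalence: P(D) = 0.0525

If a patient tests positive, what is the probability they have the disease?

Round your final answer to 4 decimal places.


Let D = has disease, + = positive test

Given:
- P(D) = 0.0525 (prevalence)
- P(+|D) = 0.9000 (sensitivity)
- P(-|¬D) = 0.8136 (specificity)
- P(+|¬D) = 0.1864 (false positive rate = 1 - specificity)

Step 1: Find P(+)
P(+) = P(+|D)P(D) + P(+|¬D)P(¬D)
     = 0.9000 × 0.0525 + 0.1864 × 0.9475
     = 0.04725000 + 0.17661400
     = 0.22386400

Step 2: Apply Bayes' theorem for P(D|+)
P(D|+) = P(+|D)P(D) / P(+)
       = 0.04725000 / 0.22386400
       = 0.2111


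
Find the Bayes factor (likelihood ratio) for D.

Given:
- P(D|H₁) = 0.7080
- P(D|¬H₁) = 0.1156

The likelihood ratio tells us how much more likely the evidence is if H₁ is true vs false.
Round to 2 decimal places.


Likelihood Ratio (LR) = P(D|H₁) / P(D|¬H₁)

LR = 0.7080 / 0.1156
   = 6.12

The evidence is 6.12 times more likely if H₁ is true than if H₁ is false.
Since LR > 1, the evidence supports H₁ over ¬H₁.


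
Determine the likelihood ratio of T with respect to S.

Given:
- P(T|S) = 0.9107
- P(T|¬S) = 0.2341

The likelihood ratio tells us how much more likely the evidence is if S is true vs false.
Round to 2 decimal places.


Likelihood Ratio (LR) = P(T|S) / P(T|¬S)

LR = 0.9107 / 0.2341
   = 3.89

The evidence is 3.89 times more likely if S is true than if S is false.
LR > 1, so observing T raises the odds in favor of S.


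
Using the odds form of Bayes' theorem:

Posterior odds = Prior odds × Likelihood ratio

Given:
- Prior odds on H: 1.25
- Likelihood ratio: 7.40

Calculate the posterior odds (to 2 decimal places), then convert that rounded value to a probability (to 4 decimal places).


Step 1: Calculate posterior odds
Posterior odds = Prior odds × LR
               = 1.25 × 7.40
               = 9.25

Step 2: Convert to probability
P(H|E) = Posterior odds / (1 + Posterior odds)
       = 9.25 / (1 + 9.25)
       = 9.25 / 10.25
       = 0.9024

The evidence increased P(H) from 0.5556 to 0.9024.


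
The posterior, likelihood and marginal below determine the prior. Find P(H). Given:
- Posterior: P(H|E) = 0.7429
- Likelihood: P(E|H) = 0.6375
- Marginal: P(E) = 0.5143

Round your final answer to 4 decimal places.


From Bayes' theorem: P(H|E) = P(E|H) × P(H) / P(E)

Rearranging for P(H):
P(H) = P(H|E) × P(E) / P(E|H)
     = 0.7429 × 0.5143 / 0.6375
     = 0.38207347 / 0.6375
     = 0.5993


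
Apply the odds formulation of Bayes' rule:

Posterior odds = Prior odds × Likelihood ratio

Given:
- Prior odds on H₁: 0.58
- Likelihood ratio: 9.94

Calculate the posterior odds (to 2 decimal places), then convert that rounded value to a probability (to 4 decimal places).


Step 1: Calculate posterior odds
Posterior odds = Prior odds × LR
               = 0.58 × 9.94
               = 5.77

Step 2: Convert to probability
P(H₁|E) = Posterior odds / (1 + Posterior odds)
       = 5.77 / (1 + 5.77)
       = 5.77 / 6.77
       = 0.8523

The evidence increased P(H₁) from 0.3671 to 0.8523.


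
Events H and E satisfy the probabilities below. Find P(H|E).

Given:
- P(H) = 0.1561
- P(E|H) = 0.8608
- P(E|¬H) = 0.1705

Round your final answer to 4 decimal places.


Bayes' theorem: P(H|E) = P(E|H) × P(H) / P(E)

Step 1: Calculate P(E) using law of total probability
P(E) = P(E|H)P(H) + P(E|¬H)P(¬H)
     = 0.8608 × 0.1561 + 0.1705 × 0.8439
     = 0.13437088 + 0.14388495
     = 0.27825583

Step 2: Apply Bayes' theorem
P(H|E) = P(E|H) × P(H) / P(E)
       = 0.13437088 / 0.27825583
       = 0.4829


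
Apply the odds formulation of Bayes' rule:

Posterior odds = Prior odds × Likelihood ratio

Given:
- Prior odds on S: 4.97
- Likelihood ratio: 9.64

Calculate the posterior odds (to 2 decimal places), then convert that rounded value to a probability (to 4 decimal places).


Step 1: Calculate posterior odds
Posterior odds = Prior odds × LR
               = 4.97 × 9.64
               = 47.91

Step 2: Convert to probability
P(S|E) = Posterior odds / (1 + Posterior odds)
       = 47.91 / (1 + 47.91)
       = 47.91 / 48.91
       = 0.9796

The evidence increased P(S) from 0.8325 to 0.9796.


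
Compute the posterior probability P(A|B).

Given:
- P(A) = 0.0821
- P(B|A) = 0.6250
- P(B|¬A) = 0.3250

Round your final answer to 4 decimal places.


Bayes' theorem: P(A|B) = P(B|A) × P(A) / P(B)

Step 1: Calculate P(B) using law of total probability
P(B) = P(B|A)P(A) + P(B|¬A)P(¬A)
     = 0.6250 × 0.0821 + 0.3250 × 0.9179
     = 0.05131250 + 0.29831750
     = 0.34963000

Step 2: Apply Bayes' theorem
P(A|B) = P(B|A) × P(A) / P(B)
       = 0.05131250 / 0.34963000
       = 0.1468


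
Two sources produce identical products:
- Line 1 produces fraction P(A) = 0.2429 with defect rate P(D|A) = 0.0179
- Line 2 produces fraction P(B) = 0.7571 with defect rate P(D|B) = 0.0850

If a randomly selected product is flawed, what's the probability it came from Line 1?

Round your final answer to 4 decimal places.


Let A = from Line 1, D = flawed

Given:
- P(A) = 0.2429, P(B) = 0.7571
- P(D|A) = 0.0179, P(D|B) = 0.0850

Step 1: Find P(D)
P(D) = P(D|A)P(A) + P(D|B)P(B)
     = 0.0179 × 0.2429 + 0.0850 × 0.7571
     = 0.00434791 + 0.06435350
     = 0.06870141

Step 2: Apply Bayes' theorem
P(A|D) = P(D|A)P(A) / P(D)
       = 0.00434791 / 0.06870141
       = 0.0633


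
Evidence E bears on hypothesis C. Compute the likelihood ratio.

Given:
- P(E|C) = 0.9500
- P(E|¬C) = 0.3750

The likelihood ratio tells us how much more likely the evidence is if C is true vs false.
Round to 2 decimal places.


Likelihood Ratio (LR) = P(E|C) / P(E|¬C)

LR = 0.9500 / 0.3750
   = 2.53

The evidence is 2.53 times more likely if C is true than if C is false.
Because LR exceeds 1, E is evidence for C.


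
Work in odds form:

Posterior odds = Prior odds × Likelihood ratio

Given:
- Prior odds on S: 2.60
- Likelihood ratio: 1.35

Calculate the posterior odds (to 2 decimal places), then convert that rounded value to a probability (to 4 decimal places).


Step 1: Calculate posterior odds
Posterior odds = Prior odds × LR
               = 2.60 × 1.35
               = 3.51

Step 2: Convert to probability
P(S|E) = Posterior odds / (1 + Posterior odds)
       = 3.51 / (1 + 3.51)
       = 3.51 / 4.51
       = 0.7783

The evidence increased P(S) from 0.7222 to 0.7783.


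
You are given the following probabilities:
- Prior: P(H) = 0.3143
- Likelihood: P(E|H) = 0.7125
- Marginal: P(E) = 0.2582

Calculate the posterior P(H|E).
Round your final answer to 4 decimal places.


Using Bayes' theorem:

P(H|E) = P(E|H) × P(H) / P(E)
       = 0.7125 × 0.3143 / 0.2582
       = 0.22393875 / 0.2582
       = 0.8673

The evidence strengthens our belief in H.
Prior: 0.3143 → Posterior: 0.8673


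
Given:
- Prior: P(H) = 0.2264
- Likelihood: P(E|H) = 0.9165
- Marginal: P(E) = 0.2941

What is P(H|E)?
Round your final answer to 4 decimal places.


Using Bayes' theorem:

P(H|E) = P(E|H) × P(H) / P(E)
       = 0.9165 × 0.2264 / 0.2941
       = 0.20749560 / 0.2941
       = 0.7055

The evidence strengthens our belief in H.
Prior: 0.2264 → Posterior: 0.7055


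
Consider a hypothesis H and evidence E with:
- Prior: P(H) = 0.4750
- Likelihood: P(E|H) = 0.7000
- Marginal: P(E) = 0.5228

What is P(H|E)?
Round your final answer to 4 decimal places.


Using Bayes' theorem:

P(H|E) = P(E|H) × P(H) / P(E)
       = 0.7000 × 0.4750 / 0.5228
       = 0.33250000 / 0.5228
       = 0.6360

The evidence strengthens our belief in H.
Prior: 0.4750 → Posterior: 0.6360


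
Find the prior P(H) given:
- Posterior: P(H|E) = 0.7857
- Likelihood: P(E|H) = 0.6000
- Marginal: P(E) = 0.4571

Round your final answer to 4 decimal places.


From Bayes' theorem: P(H|E) = P(E|H) × P(H) / P(E)

Rearranging for P(H):
P(H) = P(H|E) × P(E) / P(E|H)
     = 0.7857 × 0.4571 / 0.6000
     = 0.35914347 / 0.6000
     = 0.5986


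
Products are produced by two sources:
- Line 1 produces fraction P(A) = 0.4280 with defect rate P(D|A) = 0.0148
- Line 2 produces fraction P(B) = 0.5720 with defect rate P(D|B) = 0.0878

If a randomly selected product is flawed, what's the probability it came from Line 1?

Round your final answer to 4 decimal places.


Let A = from Line 1, D = flawed

Given:
- P(A) = 0.4280, P(B) = 0.5720
- P(D|A) = 0.0148, P(D|B) = 0.0878

Step 1: Find P(D)
P(D) = P(D|A)P(A) + P(D|B)P(B)
     = 0.0148 × 0.4280 + 0.0878 × 0.5720
     = 0.00633440 + 0.05022160
     = 0.05655600

Step 2: Apply Bayes' theorem
P(A|D) = P(D|A)P(A) / P(D)
       = 0.00633440 / 0.05655600
       = 0.1120


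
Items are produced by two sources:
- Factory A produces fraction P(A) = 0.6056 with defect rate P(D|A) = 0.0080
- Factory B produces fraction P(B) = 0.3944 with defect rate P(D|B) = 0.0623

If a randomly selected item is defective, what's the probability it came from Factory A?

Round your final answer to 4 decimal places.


Let A = from Factory A, D = defective

Given:
- P(A) = 0.6056, P(B) = 0.3944
- P(D|A) = 0.0080, P(D|B) = 0.0623

Step 1: Find P(D)
P(D) = P(D|A)P(A) + P(D|B)P(B)
     = 0.0080 × 0.6056 + 0.0623 × 0.3944
     = 0.00484480 + 0.02457112
     = 0.02941592

Step 2: Apply Bayes' theorem
P(A|D) = P(D|A)P(A) / P(D)
       = 0.00484480 / 0.02941592
       = 0.1647


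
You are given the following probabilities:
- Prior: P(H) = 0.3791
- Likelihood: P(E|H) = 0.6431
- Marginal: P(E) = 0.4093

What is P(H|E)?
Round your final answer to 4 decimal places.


Using Bayes' theorem:

P(H|E) = P(E|H) × P(H) / P(E)
       = 0.6431 × 0.3791 / 0.4093
       = 0.24379921 / 0.4093
       = 0.5956

The evidence strengthens our belief in H.
Prior: 0.3791 → Posterior: 0.5956


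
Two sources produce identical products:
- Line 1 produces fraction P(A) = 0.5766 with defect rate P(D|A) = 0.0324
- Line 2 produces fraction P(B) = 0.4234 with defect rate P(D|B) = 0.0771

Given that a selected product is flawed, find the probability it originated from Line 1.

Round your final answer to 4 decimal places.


Let A = from Line 1, D = flawed

Given:
- P(A) = 0.5766, P(B) = 0.4234
- P(D|A) = 0.0324, P(D|B) = 0.0771

Step 1: Find P(D)
P(D) = P(D|A)P(A) + P(D|B)P(B)
     = 0.0324 × 0.5766 + 0.0771 × 0.4234
     = 0.01868184 + 0.03264414
     = 0.05132598

Step 2: Apply Bayes' theorem
P(A|D) = P(D|A)P(A) / P(D)
       = 0.01868184 / 0.05132598
       = 0.3640


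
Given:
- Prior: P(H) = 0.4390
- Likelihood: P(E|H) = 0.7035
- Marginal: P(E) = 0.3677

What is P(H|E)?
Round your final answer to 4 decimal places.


Using Bayes' theorem:

P(H|E) = P(E|H) × P(H) / P(E)
       = 0.7035 × 0.4390 / 0.3677
       = 0.30883650 / 0.3677
       = 0.8399

The evidence strengthens our belief in H.
Prior: 0.4390 → Posterior: 0.8399


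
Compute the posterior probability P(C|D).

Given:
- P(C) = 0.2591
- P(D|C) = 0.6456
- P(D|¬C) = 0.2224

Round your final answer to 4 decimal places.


Bayes' theorem: P(C|D) = P(D|C) × P(C) / P(D)

Step 1: Calculate P(D) using law of total probability
P(D) = P(D|C)P(C) + P(D|¬C)P(¬C)
     = 0.6456 × 0.2591 + 0.2224 × 0.7409
     = 0.16727496 + 0.16477616
     = 0.33205112

Step 2: Apply Bayes' theorem
P(C|D) = P(D|C) × P(C) / P(D)
       = 0.16727496 / 0.33205112
       = 0.5038


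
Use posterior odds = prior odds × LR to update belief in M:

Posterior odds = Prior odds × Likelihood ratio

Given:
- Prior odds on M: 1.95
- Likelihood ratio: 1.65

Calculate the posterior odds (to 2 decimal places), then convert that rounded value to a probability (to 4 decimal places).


Step 1: Calculate posterior odds
Posterior odds = Prior odds × LR
               = 1.95 × 1.65
               = 3.22

Step 2: Convert to probability
P(M|E) = Posterior odds / (1 + Posterior odds)
       = 3.22 / (1 + 3.22)
       = 3.22 / 4.22
       = 0.7630

The evidence increased P(M) from 0.6610 to 0.7630.


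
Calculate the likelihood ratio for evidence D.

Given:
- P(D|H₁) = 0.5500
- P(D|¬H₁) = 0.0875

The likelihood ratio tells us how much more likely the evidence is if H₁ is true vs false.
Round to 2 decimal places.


Likelihood Ratio (LR) = P(D|H₁) / P(D|¬H₁)

LR = 0.5500 / 0.0875
   = 6.29

The evidence is 6.29 times more likely if H₁ is true than if H₁ is false.
LR > 1, so observing D raises the odds in favor of H₁.


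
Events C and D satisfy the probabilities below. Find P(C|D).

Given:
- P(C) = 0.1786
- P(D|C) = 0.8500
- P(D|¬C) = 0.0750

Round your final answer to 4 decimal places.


Bayes' theorem: P(C|D) = P(D|C) × P(C) / P(D)

Step 1: Calculate P(D) using law of total probability
P(D) = P(D|C)P(C) + P(D|¬C)P(¬C)
     = 0.8500 × 0.1786 + 0.0750 × 0.8214
     = 0.15181000 + 0.06160500
     = 0.21341500

Step 2: Apply Bayes' theorem
P(C|D) = P(D|C) × P(C) / P(D)
       = 0.15181000 / 0.21341500
       = 0.7113


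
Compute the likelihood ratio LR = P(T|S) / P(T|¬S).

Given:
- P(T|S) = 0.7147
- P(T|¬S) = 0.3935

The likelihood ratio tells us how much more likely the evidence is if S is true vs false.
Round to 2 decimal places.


Likelihood Ratio (LR) = P(T|S) / P(T|¬S)

LR = 0.7147 / 0.3935
   = 1.82

The evidence is 1.82 times more likely if S is true than if S is false.
LR > 1, so observing T raises the odds in favor of S.


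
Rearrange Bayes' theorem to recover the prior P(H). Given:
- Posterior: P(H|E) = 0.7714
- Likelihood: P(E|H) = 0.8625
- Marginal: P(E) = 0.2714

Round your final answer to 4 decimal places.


From Bayes' theorem: P(H|E) = P(E|H) × P(H) / P(E)

Rearranging for P(H):
P(H) = P(H|E) × P(E) / P(E|H)
     = 0.7714 × 0.2714 / 0.8625
     = 0.20935796 / 0.8625
     = 0.2427


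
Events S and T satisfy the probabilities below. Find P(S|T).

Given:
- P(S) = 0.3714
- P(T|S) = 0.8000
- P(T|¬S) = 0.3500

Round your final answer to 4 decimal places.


Bayes' theorem: P(S|T) = P(T|S) × P(S) / P(T)

Step 1: Calculate P(T) using law of total probability
P(T) = P(T|S)P(S) + P(T|¬S)P(¬S)
     = 0.8000 × 0.3714 + 0.3500 × 0.6286
     = 0.29712000 + 0.22001000
     = 0.51713000

Step 2: Apply Bayes' theorem
P(S|T) = P(T|S) × P(S) / P(T)
       = 0.29712000 / 0.51713000
       = 0.5746


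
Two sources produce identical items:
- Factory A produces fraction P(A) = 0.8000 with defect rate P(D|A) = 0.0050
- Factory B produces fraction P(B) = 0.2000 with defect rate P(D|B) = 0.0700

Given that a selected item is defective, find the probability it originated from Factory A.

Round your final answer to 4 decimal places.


Let A = from Factory A, D = defective

Given:
- P(A) = 0.8000, P(B) = 0.2000
- P(D|A) = 0.0050, P(D|B) = 0.0700

Step 1: Find P(D)
P(D) = P(D|A)P(A) + P(D|B)P(B)
     = 0.0050 × 0.8000 + 0.0700 × 0.2000
     = 0.00400000 + 0.01400000
     = 0.01800000

Step 2: Apply Bayes' theorem
P(A|D) = P(D|A)P(A) / P(D)
       = 0.00400000 / 0.01800000
       = 0.2222


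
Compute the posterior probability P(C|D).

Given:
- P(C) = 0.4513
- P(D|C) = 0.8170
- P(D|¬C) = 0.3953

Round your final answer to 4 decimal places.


Bayes' theorem: P(C|D) = P(D|C) × P(C) / P(D)

Step 1: Calculate P(D) using law of total probability
P(D) = P(D|C)P(C) + P(D|¬C)P(¬C)
     = 0.8170 × 0.4513 + 0.3953 × 0.5487
     = 0.36871210 + 0.21690111
     = 0.58561321

Step 2: Apply Bayes' theorem
P(C|D) = P(D|C) × P(C) / P(D)
       = 0.36871210 / 0.58561321
       = 0.6296


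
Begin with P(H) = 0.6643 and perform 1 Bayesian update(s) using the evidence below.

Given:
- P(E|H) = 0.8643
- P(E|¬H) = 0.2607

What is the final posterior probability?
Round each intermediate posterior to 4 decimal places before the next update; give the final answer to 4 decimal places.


Sequential Bayesian updating:

Initial prior: P(H) = 0.6643

Update 1:
  P(E) = 0.8643 × 0.6643 + 0.2607 × 0.3357 = 0.57415449 + 0.08751699 = 0.66167148
  P(H|E) = 0.57415449 / 0.66167148 = 0.8677

Final posterior: 0.8677


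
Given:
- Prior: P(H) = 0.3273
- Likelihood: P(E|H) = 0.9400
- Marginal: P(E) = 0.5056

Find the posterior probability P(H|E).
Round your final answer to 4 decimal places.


Using Bayes' theorem:

P(H|E) = P(E|H) × P(H) / P(E)
       = 0.9400 × 0.3273 / 0.5056
       = 0.30766200 / 0.5056
       = 0.6085

The evidence strengthens our belief in H.
Prior: 0.3273 → Posterior: 0.6085


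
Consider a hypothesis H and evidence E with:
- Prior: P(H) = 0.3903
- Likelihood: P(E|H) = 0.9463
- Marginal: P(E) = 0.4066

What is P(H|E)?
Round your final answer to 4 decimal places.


Using Bayes' theorem:

P(H|E) = P(E|H) × P(H) / P(E)
       = 0.9463 × 0.3903 / 0.4066
       = 0.36934089 / 0.4066
       = 0.9084

The evidence strengthens our belief in H.
Prior: 0.3903 → Posterior: 0.9084


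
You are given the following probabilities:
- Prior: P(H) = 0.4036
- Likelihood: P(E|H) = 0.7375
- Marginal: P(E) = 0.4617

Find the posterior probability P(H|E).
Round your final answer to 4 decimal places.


Using Bayes' theorem:

P(H|E) = P(E|H) × P(H) / P(E)
       = 0.7375 × 0.4036 / 0.4617
       = 0.29765500 / 0.4617
       = 0.6447

The evidence strengthens our belief in H.
Prior: 0.4036 → Posterior: 0.6447


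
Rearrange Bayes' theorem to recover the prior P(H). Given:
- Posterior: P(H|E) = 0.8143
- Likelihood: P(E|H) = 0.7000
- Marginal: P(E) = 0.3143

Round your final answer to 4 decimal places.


From Bayes' theorem: P(H|E) = P(E|H) × P(H) / P(E)

Rearranging for P(H):
P(H) = P(H|E) × P(E) / P(E|H)
     = 0.8143 × 0.3143 / 0.7000
     = 0.25593449 / 0.7000
     = 0.3656


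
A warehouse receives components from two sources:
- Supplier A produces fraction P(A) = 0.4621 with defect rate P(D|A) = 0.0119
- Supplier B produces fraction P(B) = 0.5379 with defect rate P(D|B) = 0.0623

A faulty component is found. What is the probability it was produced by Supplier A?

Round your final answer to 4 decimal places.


Let A = from Supplier A, D = faulty

Given:
- P(A) = 0.4621, P(B) = 0.5379
- P(D|A) = 0.0119, P(D|B) = 0.0623

Step 1: Find P(D)
P(D) = P(D|A)P(A) + P(D|B)P(B)
     = 0.0119 × 0.4621 + 0.0623 × 0.5379
     = 0.00549899 + 0.03351117
     = 0.03901016

Step 2: Apply Bayes' theorem
P(A|D) = P(D|A)P(A) / P(D)
       = 0.00549899 / 0.03901016
       = 0.1410


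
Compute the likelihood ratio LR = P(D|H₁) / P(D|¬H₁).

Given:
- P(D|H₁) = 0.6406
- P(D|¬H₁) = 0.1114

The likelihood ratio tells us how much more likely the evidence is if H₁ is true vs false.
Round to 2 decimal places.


Likelihood Ratio (LR) = P(D|H₁) / P(D|¬H₁)

LR = 0.6406 / 0.1114
   = 5.75

The evidence is 5.75 times more likely if H₁ is true than if H₁ is false.
Since LR > 1, the evidence supports H₁ over ¬H₁.


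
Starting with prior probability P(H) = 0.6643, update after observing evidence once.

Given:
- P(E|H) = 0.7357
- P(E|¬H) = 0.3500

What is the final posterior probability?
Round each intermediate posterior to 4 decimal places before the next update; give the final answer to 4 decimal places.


Sequential Bayesian updating:

Initial prior: P(H) = 0.6643

Update 1:
  P(E) = 0.7357 × 0.6643 + 0.3500 × 0.3357 = 0.48872551 + 0.11749500 = 0.60622051
  P(H|E) = 0.48872551 / 0.60622051 = 0.8062

Final posterior: 0.8062


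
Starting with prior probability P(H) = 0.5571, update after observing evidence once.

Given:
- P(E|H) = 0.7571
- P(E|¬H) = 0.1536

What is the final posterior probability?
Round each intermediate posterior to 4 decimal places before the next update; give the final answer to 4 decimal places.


Sequential Bayesian updating:

Initial prior: P(H) = 0.5571

Update 1:
  P(E) = 0.7571 × 0.5571 + 0.1536 × 0.4429 = 0.42178041 + 0.06802944 = 0.48980985
  P(H|E) = 0.42178041 / 0.48980985 = 0.8611

Final posterior: 0.8611


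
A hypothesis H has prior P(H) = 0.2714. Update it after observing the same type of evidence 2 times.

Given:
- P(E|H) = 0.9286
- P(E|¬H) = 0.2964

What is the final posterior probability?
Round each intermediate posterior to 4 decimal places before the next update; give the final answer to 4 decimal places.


Sequential Bayesian updating:

Initial prior: P(H) = 0.2714

Update 1:
  P(E) = 0.9286 × 0.2714 + 0.2964 × 0.7286 = 0.25202204 + 0.21595704 = 0.46797908
  P(H|E) = 0.25202204 / 0.46797908 = 0.5385

Update 2:
  P(E) = 0.9286 × 0.5385 + 0.2964 × 0.4615 = 0.50005110 + 0.13678860 = 0.63683970
  P(H|E) = 0.50005110 / 0.63683970 = 0.7852

Final posterior: 0.7852


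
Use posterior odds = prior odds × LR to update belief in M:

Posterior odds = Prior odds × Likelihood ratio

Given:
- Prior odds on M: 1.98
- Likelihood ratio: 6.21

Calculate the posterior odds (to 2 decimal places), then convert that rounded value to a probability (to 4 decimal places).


Step 1: Calculate posterior odds
Posterior odds = Prior odds × LR
               = 1.98 × 6.21
               = 12.30

Step 2: Convert to probability
P(M|E) = Posterior odds / (1 + Posterior odds)
       = 12.30 / (1 + 12.30)
       = 12.30 / 13.30
       = 0.9248

The evidence increased P(M) from 0.6644 to 0.9248.


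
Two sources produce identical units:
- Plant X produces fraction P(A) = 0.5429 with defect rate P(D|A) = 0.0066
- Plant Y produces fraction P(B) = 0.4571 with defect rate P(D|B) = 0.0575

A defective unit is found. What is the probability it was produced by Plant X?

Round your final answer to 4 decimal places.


Let A = from Plant X, D = defective

Given:
- P(A) = 0.5429, P(B) = 0.4571
- P(D|A) = 0.0066, P(D|B) = 0.0575

Step 1: Find P(D)
P(D) = P(D|A)P(A) + P(D|B)P(B)
     = 0.0066 × 0.5429 + 0.0575 × 0.4571
     = 0.00358314 + 0.02628325
     = 0.02986639

Step 2: Apply Bayes' theorem
P(A|D) = P(D|A)P(A) / P(D)
       = 0.00358314 / 0.02986639
       = 0.1200


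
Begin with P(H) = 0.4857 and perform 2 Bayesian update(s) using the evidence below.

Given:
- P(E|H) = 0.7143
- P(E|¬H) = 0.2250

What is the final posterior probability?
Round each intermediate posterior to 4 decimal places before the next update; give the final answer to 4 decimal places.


Sequential Bayesian updating:

Initial prior: P(H) = 0.4857

Update 1:
  P(E) = 0.7143 × 0.4857 + 0.2250 × 0.5143 = 0.34693551 + 0.11571750 = 0.46265301
  P(H|E) = 0.34693551 / 0.46265301 = 0.7499

Update 2:
  P(E) = 0.7143 × 0.7499 + 0.2250 × 0.2501 = 0.53565357 + 0.05627250 = 0.59192607
  P(H|E) = 0.53565357 / 0.59192607 = 0.9049

Final posterior: 0.9049


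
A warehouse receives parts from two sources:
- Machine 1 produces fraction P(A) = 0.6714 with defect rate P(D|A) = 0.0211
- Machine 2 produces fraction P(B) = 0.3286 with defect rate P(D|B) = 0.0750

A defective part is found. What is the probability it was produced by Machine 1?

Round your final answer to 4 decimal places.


Let A = from Machine 1, D = defective

Given:
- P(A) = 0.6714, P(B) = 0.3286
- P(D|A) = 0.0211, P(D|B) = 0.0750

Step 1: Find P(D)
P(D) = P(D|A)P(A) + P(D|B)P(B)
     = 0.0211 × 0.6714 + 0.0750 × 0.3286
     = 0.01416654 + 0.02464500
     = 0.03881154

Step 2: Apply Bayes' theorem
P(A|D) = P(D|A)P(A) / P(D)
       = 0.01416654 / 0.03881154
       = 0.3650


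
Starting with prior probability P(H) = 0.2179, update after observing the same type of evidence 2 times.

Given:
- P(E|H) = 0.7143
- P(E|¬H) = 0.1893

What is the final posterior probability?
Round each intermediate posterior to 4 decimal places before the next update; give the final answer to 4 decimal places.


Sequential Bayesian updating:

Initial prior: P(H) = 0.2179

Update 1:
  P(E) = 0.7143 × 0.2179 + 0.1893 × 0.7821 = 0.15564597 + 0.14805153 = 0.30369750
  P(H|E) = 0.15564597 / 0.30369750 = 0.5125

Update 2:
  P(E) = 0.7143 × 0.5125 + 0.1893 × 0.4875 = 0.36607875 + 0.09228375 = 0.45836250
  P(H|E) = 0.36607875 / 0.45836250 = 0.7987

Final posterior: 0.7987


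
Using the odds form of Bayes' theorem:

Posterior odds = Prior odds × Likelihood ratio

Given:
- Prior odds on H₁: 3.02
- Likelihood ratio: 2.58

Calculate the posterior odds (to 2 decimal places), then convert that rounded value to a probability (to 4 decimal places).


Step 1: Calculate posterior odds
Posterior odds = Prior odds × LR
               = 3.02 × 2.58
               = 7.79

Step 2: Convert to probability
P(H₁|E) = Posterior odds / (1 + Posterior odds)
       = 7.79 / (1 + 7.79)
       = 7.79 / 8.79
       = 0.8862

The evidence increased P(H₁) from 0.7512 to 0.8862.
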